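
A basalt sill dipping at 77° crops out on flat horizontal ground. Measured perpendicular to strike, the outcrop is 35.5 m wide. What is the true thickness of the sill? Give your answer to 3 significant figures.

True thickness t = w · sin(dip) = 35.5 × sin 77°
t = 35.5 × 0.9744 = 34.590 m

34.6 m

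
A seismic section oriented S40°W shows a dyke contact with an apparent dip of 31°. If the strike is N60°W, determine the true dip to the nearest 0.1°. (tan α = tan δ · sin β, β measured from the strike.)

31.4°

The section is 80° from the strike.
tan(true dip) = tan 31° / sin 80° = 0.6101
δ = arctan(0.6101) = 31.39°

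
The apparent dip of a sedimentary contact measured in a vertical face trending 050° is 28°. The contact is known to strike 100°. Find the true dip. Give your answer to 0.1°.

34.8°

β = acute angle between strike 100° and section 050° = 50°.
tan(true dip) = tan 28° / sin 50° = 0.6941
δ = arctan(0.6941) = 34.76°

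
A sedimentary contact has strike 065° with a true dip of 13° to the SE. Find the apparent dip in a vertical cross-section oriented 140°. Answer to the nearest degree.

Angle between strike (065°) and section (140°): β = 75°.
tan(apparent dip) = tan 13° · sin 75° = 0.2230
apparent dip = arctan 0.2230 = 12.57°

13°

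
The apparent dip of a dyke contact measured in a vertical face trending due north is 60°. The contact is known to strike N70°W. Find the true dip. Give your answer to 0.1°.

61.5°

β = acute angle between strike N70°W and section due north = 70°.
tan(true dip) = tan 60° / sin 70° = 1.8432
true dip = arctan 1.8432 = 61.52°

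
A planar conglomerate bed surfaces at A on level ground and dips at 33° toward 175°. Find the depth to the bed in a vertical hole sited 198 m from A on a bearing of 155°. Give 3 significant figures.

121 m

The hole lies 20° from the dip direction, so the down-dip offset is 198 × cos 20° = 186.06 m.
Depth = down-dip offset × tan(dip) = 186.06 × tan 33° = 186.06 × 0.6494
Depth = 120.83 m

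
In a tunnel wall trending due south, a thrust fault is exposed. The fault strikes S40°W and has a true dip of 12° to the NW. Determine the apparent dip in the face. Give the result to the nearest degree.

8°

The section lies 40° from the strike.
tan α = tan 12° × sin 40° = 0.2126 × 0.6428 = 0.1366
apparent dip = arctan 0.1366 = 7.78°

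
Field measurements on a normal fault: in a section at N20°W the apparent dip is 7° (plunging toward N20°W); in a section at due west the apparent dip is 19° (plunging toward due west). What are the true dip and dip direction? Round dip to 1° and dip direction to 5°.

The two traces are lines in the plane: v₁ = (sin 340°·cos 7°, cos 340°·cos 7°, −sin 7°), v₂ = (sin 270°·cos 19°, cos 270°·cos 19°, −sin 19°).
n = v₁ × v₂ = (-0.304, 0.005, 0.882) (taken with n_z > 0).
tan δ = √(n_x²+n_y²)/n_z = 0.304/0.882, so δ = 19.0°.
Dip direction = azimuth of (n_x, n_y) = atan2(-0.304, 0.005) = 271°.

true dip 19°, dip direction 270°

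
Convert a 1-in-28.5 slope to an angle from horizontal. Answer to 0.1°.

2.0°

tan θ = 1/28.5 = 0.0351
θ = arctan(0.0351) = 2.01°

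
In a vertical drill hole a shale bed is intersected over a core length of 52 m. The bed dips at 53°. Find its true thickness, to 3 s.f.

31.3 m

True thickness t = h · cos(dip) = 52 × cos 53°
t = 52 × 0.6018 = 31.294 m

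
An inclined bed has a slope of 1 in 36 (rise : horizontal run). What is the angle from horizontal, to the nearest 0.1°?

1.6°

tan θ = 1/36 = 0.0278
θ = arctan(0.0278) = 1.59°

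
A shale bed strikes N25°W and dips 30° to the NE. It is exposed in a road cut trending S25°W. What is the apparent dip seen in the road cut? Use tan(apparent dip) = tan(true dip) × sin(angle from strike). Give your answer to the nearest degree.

24°

Angle between strike (N25°W) and section (S25°W): β = 50°.
tan α = tan 30° × sin 50° = 0.5774 × 0.7660 = 0.4423
α = arctan(0.4423) = 23.86°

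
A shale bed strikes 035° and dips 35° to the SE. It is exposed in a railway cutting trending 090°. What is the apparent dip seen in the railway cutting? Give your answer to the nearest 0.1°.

The section lies 55° from the strike.
tan(apparent dip) = tan 35° · sin 55° = 0.5736
apparent dip = arctan 0.5736 = 29.84°

29.8°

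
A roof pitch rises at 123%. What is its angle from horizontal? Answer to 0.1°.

tan θ = 123/100 = 1.2300
θ = arctan(1.2300) = 50.89°

50.9°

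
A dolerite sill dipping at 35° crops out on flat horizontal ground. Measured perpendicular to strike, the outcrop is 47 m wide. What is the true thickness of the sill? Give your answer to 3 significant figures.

True thickness t = w · sin(dip) = 47 × sin 35°
t = 47 × 0.5736 = 26.958 m

27.0 m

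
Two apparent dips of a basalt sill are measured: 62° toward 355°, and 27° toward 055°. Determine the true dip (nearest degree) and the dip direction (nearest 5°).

true dip 63°, dip direction 340°

Each apparent-dip line lies in the plane. As unit vectors (x east, y north, z up), v₁ plunges 62°→355° and v₂ plunges 27°→055°.
n = v₁ × v₂ = (-0.239, 0.663, 0.362) (taken with n_z > 0).
Dip δ = arctan(|n_h|/n_z) = arctan(0.705/0.362) = 62.8°.
Dip direction = azimuth of (n_x, n_y) = atan2(-0.239, 0.663) = 340°.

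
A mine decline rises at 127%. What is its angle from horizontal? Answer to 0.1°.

51.8°

tan θ = 127/100 = 1.2700
θ = arctan(1.2700) = 51.78°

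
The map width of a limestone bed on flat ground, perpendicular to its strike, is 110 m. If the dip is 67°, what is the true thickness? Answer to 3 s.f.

True thickness t = w · sin(dip) = 110 × sin 67°
t = 110 × 0.9205 = 101.256 m

101 m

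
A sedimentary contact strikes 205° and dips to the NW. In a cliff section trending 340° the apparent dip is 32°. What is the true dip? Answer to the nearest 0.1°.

The section is 45° from the strike.
tan δ = tan α / sin β = tan 32° / sin 45° = 0.6249 / 0.7071 = 0.8837
true dip = arctan 0.8837 = 41.47°

41.5°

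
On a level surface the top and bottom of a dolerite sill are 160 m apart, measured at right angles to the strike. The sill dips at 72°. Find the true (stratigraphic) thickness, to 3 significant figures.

152 m

True thickness t = w · sin(dip) = 160 × sin 72°
t = 160 × 0.9511 = 152.169 m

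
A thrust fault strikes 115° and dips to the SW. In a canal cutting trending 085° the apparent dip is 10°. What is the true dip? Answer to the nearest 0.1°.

β = acute angle between strike 115° and section 085° = 30°.
tan δ = tan α / sin β = tan 10° / sin 30° = 0.1763 / 0.5000 = 0.3527
true dip = arctan 0.3527 = 19.43°

19.4°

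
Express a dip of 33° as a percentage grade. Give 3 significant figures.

64.9%

grade % = 100 × tan 33° = 100 × 0.6494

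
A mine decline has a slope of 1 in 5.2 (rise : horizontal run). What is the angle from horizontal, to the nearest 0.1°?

10.9°

tan θ = 1/5.2 = 0.1923
θ = arctan(0.1923) = 10.89°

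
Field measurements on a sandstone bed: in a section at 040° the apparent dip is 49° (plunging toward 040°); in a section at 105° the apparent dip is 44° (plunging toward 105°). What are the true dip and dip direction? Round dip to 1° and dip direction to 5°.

Each apparent-dip line lies in the plane. As unit vectors (x east, y north, z up), v₁ plunges 49°→040° and v₂ plunges 44°→105°.
Cross product v₁ × v₂ gives the pole to the plane: n ∝ (0.490, 0.231, 0.428).
tan δ = √(n_x²+n_y²)/n_z = 0.542/0.428, so δ = 51.7°.
The horizontal component of n points toward azimuth atan2(n_x, n_y) = 65°, the dip direction.

true dip 52°, dip direction 065°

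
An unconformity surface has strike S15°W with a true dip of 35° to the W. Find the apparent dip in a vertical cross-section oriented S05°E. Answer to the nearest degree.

The strike is S15°W and the section trends S05°E; the acute angle between them is β = 20°.
tan(apparent dip) = tan 35° · sin 20° = 0.2395
α = arctan(0.2395) = 13.47°

13°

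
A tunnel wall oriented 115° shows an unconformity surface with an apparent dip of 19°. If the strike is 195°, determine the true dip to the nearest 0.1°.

19.3°

β = acute angle between strike 195° and section 115° = 80°.
tan δ = tan α / sin β = tan 19° / sin 80° = 0.3443 / 0.9848 = 0.3496
true dip = arctan 0.3496 = 19.27°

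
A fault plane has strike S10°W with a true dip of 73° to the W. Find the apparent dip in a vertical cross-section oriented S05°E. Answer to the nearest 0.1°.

The section lies 15° from the strike.
tan α = tan 73° × sin 15° = 3.2709 × 0.2588 = 0.8466
α = arctan(0.8466) = 40.25°

40.2°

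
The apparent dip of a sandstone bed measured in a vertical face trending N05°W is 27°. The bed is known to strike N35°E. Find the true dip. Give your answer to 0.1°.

38.4°

β = acute angle between strike N35°E and section N05°W = 40°.
tan(true dip) = tan 27° / sin 40° = 0.7927
true dip = arctan 0.7927 = 38.40°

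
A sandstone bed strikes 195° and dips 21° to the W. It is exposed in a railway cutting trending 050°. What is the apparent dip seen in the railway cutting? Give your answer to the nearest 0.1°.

The section lies 35° from the strike.
tan α = tan 21° × sin 35° = 0.3839 × 0.5736 = 0.2202
apparent dip = arctan 0.2202 = 12.42°

12.4°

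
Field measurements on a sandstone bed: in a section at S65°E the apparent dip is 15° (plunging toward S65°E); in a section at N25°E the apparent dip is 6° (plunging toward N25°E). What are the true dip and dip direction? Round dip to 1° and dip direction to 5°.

The two traces are lines in the plane: v₁ = (sin 115°·cos 15°, cos 115°·cos 15°, −sin 15°), v₂ = (sin 25°·cos 6°, cos 25°·cos 6°, −sin 6°).
n = v₁ × v₂ = (0.276, -0.017, 0.961) (taken with n_z > 0).
Dip δ = arctan(|n_h|/n_z) = arctan(0.276/0.961) = 16.1°.
Dip direction = azimuth of (n_x, n_y) = atan2(0.276, -0.017) = 94°.

true dip 16°, dip direction 095°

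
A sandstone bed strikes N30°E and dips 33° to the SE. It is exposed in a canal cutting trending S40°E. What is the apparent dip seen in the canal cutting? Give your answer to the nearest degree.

The section lies 70° from the strike.
tan(apparent dip) = tan 33° · sin 70° = 0.6102
α = arctan(0.6102) = 31.39°

31°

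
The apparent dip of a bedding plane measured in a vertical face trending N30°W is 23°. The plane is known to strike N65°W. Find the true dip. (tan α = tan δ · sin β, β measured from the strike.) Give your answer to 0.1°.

The section is 35° from the strike.
tan δ = tan α / sin β = tan 23° / sin 35° = 0.4245 / 0.5736 = 0.7400
δ = arctan(0.7400) = 36.50°

36.5°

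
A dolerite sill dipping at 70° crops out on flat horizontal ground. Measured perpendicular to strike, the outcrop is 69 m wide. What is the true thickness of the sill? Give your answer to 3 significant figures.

True thickness t = w · sin(dip) = 69 × sin 70°
t = 69 × 0.9397 = 64.839 m

64.8 m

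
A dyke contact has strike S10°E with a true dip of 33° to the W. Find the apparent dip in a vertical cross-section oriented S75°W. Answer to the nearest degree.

33°

The section lies 85° from the strike.
tan α = tan 33° × sin 85° = 0.6494 × 0.9962 = 0.6469
α = arctan(0.6469) = 32.90°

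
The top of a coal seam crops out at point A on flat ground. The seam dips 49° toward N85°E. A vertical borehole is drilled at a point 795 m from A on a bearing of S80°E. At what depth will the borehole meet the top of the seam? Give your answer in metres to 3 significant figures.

883 m

The hole lies 15° from the dip direction, so the down-dip offset is 795 × cos 15° = 767.91 m.
Depth = down-dip offset × tan(dip) = 767.91 × tan 49° = 767.91 × 1.1504
Depth = 883.38 m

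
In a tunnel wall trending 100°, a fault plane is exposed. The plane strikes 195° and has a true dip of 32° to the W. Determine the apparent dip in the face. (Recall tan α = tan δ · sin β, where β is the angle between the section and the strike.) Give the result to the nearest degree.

The strike is 195° and the section trends 100°; the acute angle between them is β = 85°.
tan α = tan 32° × sin 85° = 0.6249 × 0.9962 = 0.6225
α = arctan(0.6225) = 31.90°

32°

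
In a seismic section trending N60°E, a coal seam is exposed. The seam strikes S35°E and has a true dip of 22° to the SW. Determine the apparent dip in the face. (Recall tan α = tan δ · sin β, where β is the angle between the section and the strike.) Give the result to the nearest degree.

22°

The strike is S35°E and the section trends N60°E; the acute angle between them is β = 85°.
tan α = tan 22° × sin 85° = 0.4040 × 0.9962 = 0.4025
apparent dip = arctan 0.4025 = 21.92°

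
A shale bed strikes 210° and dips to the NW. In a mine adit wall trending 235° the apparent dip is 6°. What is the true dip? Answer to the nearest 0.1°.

14.0°

β = acute angle between strike 210° and section 235° = 25°.
tan(true dip) = tan 6° / sin 25° = 0.2487
true dip = arctan 0.2487 = 13.97°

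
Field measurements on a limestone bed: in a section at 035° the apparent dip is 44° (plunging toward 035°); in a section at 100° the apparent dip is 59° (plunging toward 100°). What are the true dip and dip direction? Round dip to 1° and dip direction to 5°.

Each apparent-dip line lies in the plane. As unit vectors (x east, y north, z up), v₁ plunges 44°→035° and v₂ plunges 59°→100°.
Cross product v₁ × v₂ gives the pole to the plane: n ∝ (0.567, -0.001, 0.336).
tan δ = √(n_x²+n_y²)/n_z = 0.567/0.336, so δ = 59.4°.
Dip direction = azimuth of (n_x, n_y) = atan2(0.567, -0.001) = 90°.

true dip 59°, dip direction 090°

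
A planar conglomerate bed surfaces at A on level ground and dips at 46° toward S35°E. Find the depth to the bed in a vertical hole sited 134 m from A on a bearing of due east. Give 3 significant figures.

79.6 m

The hole lies 55° from the dip direction, so the down-dip offset is 134 × cos 55° = 76.86 m.
Depth = down-dip offset × tan(dip) = 76.86 × tan 46° = 76.86 × 1.0355
Depth = 79.59 m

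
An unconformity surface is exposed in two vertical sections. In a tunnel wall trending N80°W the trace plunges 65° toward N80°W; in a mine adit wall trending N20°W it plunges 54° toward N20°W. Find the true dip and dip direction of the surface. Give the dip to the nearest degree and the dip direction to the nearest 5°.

Represent each trace as a vector plunging at its apparent dip toward its trend (east-north-up frame): v₁ = (-0.416, 0.073, -0.906), v₂ = (-0.201, 0.552, -0.809).
Cross product v₁ × v₂ gives the pole to the plane: n ∝ (-0.441, 0.155, 0.215).
tan δ = √(n_x²+n_y²)/n_z = 0.467/0.215, so δ = 65.3°.
Dip direction = atan2(-0.441, 0.155) = 289° (azimuth of n's horizontal projection).

true dip 65°, dip direction 290°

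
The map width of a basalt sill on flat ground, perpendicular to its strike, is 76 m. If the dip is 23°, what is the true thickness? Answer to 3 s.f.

29.7 m

True thickness t = w · sin(dip) = 76 × sin 23°
t = 76 × 0.3907 = 29.696 m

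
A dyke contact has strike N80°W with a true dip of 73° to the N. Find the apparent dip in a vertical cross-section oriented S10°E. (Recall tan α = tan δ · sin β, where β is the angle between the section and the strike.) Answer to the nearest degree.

The section lies 70° from the strike.
tan(apparent dip) = tan 73° · sin 70° = 3.0736
apparent dip = arctan 3.0736 = 71.98°

72°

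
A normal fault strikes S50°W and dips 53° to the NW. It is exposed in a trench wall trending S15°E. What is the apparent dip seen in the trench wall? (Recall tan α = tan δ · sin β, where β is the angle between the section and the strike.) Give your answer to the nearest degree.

50°

The section lies 65° from the strike.
tan(apparent dip) = tan 53° · sin 65° = 1.2027
α = arctan(1.2027) = 50.26°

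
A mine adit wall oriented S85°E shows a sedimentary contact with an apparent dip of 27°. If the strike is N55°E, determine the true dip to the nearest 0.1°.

β = acute angle between strike N55°E and section S85°E = 40°.
tan(true dip) = tan 27° / sin 40° = 0.7927
true dip = arctan 0.7927 = 38.40°

38.4°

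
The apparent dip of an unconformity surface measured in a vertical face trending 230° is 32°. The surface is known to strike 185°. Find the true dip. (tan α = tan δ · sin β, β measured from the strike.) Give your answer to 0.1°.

The section is 45° from the strike.
tan δ = tan α / sin β = tan 32° / sin 45° = 0.6249 / 0.7071 = 0.8837
δ = arctan(0.8837) = 41.47°

41.5°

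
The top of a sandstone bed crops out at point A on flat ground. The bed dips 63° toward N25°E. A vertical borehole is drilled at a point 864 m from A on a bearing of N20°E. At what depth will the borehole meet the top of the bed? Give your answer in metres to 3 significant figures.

1690 m

The hole lies 5° from the dip direction, so the down-dip offset is 864 × cos 5° = 860.71 m.
Depth = down-dip offset × tan(dip) = 860.71 × tan 63° = 860.71 × 1.9626
Depth = 1689.24 m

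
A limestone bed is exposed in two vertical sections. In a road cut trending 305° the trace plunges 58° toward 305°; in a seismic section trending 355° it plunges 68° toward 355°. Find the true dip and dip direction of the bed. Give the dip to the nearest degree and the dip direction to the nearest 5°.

true dip 68°, dip direction 355°

Each apparent-dip line lies in the plane. As unit vectors (x east, y north, z up), v₁ plunges 58°→305° and v₂ plunges 68°→355°.
n = v₁ × v₂ = (-0.035, 0.375, 0.152) (taken with n_z > 0).
Dip δ = arctan(|n_h|/n_z) = arctan(0.376/0.152) = 68.0°.
Dip direction = atan2(-0.035, 0.375) = 355° (azimuth of n's horizontal projection).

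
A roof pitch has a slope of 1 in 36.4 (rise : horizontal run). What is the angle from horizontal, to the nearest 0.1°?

1.6°

tan θ = 1/36.4 = 0.0275
θ = arctan(0.0275) = 1.57°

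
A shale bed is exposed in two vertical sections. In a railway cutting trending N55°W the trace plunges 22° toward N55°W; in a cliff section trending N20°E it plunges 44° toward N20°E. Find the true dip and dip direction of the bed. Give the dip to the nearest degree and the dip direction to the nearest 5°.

Represent each trace as a vector plunging at its apparent dip toward its trend (east-north-up frame): v₁ = (-0.760, 0.532, -0.375), v₂ = (0.246, 0.676, -0.695).
n = v₁ × v₂ = (0.116, 0.620, 0.644) (taken with n_z > 0).
Dip δ = arctan(|n_h|/n_z) = arctan(0.631/0.644) = 44.4°.
The horizontal component of n points toward azimuth atan2(n_x, n_y) = 11°, the dip direction.

true dip 44°, dip direction 010°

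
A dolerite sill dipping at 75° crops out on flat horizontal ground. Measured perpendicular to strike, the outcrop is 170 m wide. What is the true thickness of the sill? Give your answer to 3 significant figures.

True thickness t = w · sin(dip) = 170 × sin 75°
t = 170 × 0.9659 = 164.207 m

164 m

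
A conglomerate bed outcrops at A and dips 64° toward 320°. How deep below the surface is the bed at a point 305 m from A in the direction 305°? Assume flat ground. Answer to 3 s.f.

604 m

The hole lies 15° from the dip direction, so the down-dip offset is 305 × cos 15° = 294.61 m.
Depth = down-dip offset × tan(dip) = 294.61 × tan 64° = 294.61 × 2.0503
Depth = 604.03 m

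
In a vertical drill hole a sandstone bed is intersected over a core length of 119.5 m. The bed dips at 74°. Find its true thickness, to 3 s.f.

32.9 m

True thickness t = h · cos(dip) = 119.5 × cos 74°
t = 119.5 × 0.2756 = 32.939 m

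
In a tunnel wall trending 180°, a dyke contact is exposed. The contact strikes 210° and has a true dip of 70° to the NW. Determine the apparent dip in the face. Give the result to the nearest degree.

54°

The section lies 30° from the strike.
tan α = tan 70° × sin 30° = 2.7475 × 0.5000 = 1.3737
apparent dip = arctan 1.3737 = 53.95°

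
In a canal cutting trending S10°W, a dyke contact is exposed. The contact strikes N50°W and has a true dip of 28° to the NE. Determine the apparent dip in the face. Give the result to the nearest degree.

25°

Angle between strike (N50°W) and section (S10°W): β = 60°.
tan α = tan 28° × sin 60° = 0.5317 × 0.8660 = 0.4605
apparent dip = arctan 0.4605 = 24.72°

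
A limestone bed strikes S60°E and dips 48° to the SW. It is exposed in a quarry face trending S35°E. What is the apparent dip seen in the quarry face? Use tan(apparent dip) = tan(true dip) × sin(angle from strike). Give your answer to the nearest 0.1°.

The section lies 25° from the strike.
tan(apparent dip) = tan 48° · sin 25° = 0.4694
apparent dip = arctan 0.4694 = 25.14°

25.1°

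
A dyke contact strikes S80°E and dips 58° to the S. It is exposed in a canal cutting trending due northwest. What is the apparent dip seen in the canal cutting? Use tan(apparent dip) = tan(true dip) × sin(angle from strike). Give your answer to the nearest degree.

The section lies 35° from the strike.
tan α = tan 58° × sin 35° = 1.6003 × 0.5736 = 0.9179
α = arctan(0.9179) = 42.55°

43°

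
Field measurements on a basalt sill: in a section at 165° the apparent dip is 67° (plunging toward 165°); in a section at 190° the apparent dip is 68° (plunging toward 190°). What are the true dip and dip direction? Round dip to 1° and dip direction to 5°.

true dip 68°, dip direction 185°

Represent each trace as a vector plunging at its apparent dip toward its trend (east-north-up frame): v₁ = (0.101, -0.377, -0.921), v₂ = (-0.065, -0.369, -0.927).
Cross product v₁ × v₂ gives the pole to the plane: n ∝ (-0.010, -0.154, 0.062).
True dip = arccos(n_z / |n|) = arccos(0.3728) = 68.1°.
Dip direction = atan2(-0.010, -0.154) = 184° (azimuth of n's horizontal projection).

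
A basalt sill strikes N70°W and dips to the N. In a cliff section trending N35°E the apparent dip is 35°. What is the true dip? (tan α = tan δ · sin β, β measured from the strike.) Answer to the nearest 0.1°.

The section is 75° from the strike.
tan δ = tan α / sin β = tan 35° / sin 75° = 0.7002 / 0.9659 = 0.7249
true dip = arctan 0.7249 = 35.94°

35.9°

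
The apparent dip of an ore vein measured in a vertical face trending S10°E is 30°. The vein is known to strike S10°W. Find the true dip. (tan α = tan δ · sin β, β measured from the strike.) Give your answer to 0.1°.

β = acute angle between strike S10°W and section S10°E = 20°.
tan(true dip) = tan 30° / sin 20° = 1.6881
δ = arctan(1.6881) = 59.36°

59.4°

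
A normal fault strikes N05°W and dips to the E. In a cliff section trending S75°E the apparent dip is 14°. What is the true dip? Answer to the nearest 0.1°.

14.9°

β = acute angle between strike N05°W and section S75°E = 70°.
tan δ = tan α / sin β = tan 14° / sin 70° = 0.2493 / 0.9397 = 0.2653
δ = arctan(0.2653) = 14.86°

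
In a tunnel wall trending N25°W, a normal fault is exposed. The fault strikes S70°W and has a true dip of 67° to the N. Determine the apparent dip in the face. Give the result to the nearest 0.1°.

The section lies 85° from the strike.
tan(apparent dip) = tan 67° · sin 85° = 2.3469
apparent dip = arctan 2.3469 = 66.92°

66.9°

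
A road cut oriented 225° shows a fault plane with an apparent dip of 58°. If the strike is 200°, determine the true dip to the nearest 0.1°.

75.2°

The section is 25° from the strike.
tan δ = tan α / sin β = tan 58° / sin 25° = 1.6003 / 0.4226 = 3.7867
δ = arctan(3.7867) = 75.21°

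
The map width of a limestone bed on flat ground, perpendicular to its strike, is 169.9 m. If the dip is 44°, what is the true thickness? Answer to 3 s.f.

118 m

True thickness t = w · sin(dip) = 169.9 × sin 44°
t = 169.9 × 0.6947 = 118.022 m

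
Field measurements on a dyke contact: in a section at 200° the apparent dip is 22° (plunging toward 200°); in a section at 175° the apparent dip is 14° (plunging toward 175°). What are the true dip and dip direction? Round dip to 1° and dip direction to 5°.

true dip 26°, dip direction 235°

Represent each trace as a vector plunging at its apparent dip toward its trend (east-north-up frame): v₁ = (-0.317, -0.871, -0.375), v₂ = (0.085, -0.967, -0.242).
n = v₁ × v₂ = (-0.151, -0.108, 0.380) (taken with n_z > 0).
Dip δ = arctan(|n_h|/n_z) = arctan(0.186/0.380) = 26.1°.
Dip direction = atan2(-0.151, -0.108) = 234° (azimuth of n's horizontal projection).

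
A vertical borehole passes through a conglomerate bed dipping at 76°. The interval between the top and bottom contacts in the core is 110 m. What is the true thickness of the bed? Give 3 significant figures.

True thickness t = h · cos(dip) = 110 × cos 76°
t = 110 × 0.2419 = 26.611 m

26.6 m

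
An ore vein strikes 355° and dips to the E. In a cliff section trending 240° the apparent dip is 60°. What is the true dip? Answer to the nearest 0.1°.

β = acute angle between strike 355° and section 240° = 65°.
tan δ = tan α / sin β = tan 60° / sin 65° = 1.7321 / 0.9063 = 1.9111
true dip = arctan 1.9111 = 62.38°

62.4°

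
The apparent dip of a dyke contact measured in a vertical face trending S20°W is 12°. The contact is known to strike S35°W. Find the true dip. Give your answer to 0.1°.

39.4°

The section is 15° from the strike.
tan(true dip) = tan 12° / sin 15° = 0.8213
true dip = arctan 0.8213 = 39.39°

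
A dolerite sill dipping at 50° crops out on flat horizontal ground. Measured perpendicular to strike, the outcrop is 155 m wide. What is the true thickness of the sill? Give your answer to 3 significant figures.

True thickness t = w · sin(dip) = 155 × sin 50°
t = 155 × 0.7660 = 118.737 m

119 m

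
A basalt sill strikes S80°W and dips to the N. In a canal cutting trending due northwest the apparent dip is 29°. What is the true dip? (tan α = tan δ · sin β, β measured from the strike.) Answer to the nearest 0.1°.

The section is 55° from the strike.
tan δ = tan α / sin β = tan 29° / sin 55° = 0.5543 / 0.8192 = 0.6767
true dip = arctan 0.6767 = 34.09°

34.1°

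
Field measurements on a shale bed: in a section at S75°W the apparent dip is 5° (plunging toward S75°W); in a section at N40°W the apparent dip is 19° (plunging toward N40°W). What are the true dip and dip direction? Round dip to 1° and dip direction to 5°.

true dip 19°, dip direction 330°

Each apparent-dip line lies in the plane. As unit vectors (x east, y north, z up), v₁ plunges 5°→S75°W and v₂ plunges 19°→N40°W.
The plane normal is n = v₁ × v₂ ∝ (-0.147, 0.260, 0.854).
Dip δ = arctan(|n_h|/n_z) = arctan(0.299/0.854) = 19.3°.
Dip direction = azimuth of (n_x, n_y) = atan2(-0.147, 0.260) = 331°.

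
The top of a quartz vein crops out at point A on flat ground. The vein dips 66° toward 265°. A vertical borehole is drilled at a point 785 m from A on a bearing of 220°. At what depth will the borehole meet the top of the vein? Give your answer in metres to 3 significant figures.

1250 m

The hole lies 45° from the dip direction, so the down-dip offset is 785 × cos 45° = 555.08 m.
Depth = down-dip offset × tan(dip) = 555.08 × tan 66° = 555.08 × 2.2460
Depth = 1246.73 m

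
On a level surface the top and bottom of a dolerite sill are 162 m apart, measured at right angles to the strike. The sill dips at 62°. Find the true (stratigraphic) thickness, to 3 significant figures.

True thickness t = w · sin(dip) = 162 × sin 62°
t = 162 × 0.8829 = 143.038 m

143 m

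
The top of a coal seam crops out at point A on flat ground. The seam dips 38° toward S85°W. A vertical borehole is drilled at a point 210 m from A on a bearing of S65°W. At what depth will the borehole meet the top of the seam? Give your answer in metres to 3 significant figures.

154 m

The hole lies 20° from the dip direction, so the down-dip offset is 210 × cos 20° = 197.34 m.
Depth = down-dip offset × tan(dip) = 197.34 × tan 38° = 197.34 × 0.7813
Depth = 154.18 m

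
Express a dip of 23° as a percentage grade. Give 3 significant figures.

42.4%

grade % = 100 × tan 23° = 100 × 0.4245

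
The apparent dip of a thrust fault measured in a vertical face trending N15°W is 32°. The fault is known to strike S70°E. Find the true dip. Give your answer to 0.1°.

β = acute angle between strike S70°E and section N15°W = 55°.
tan(true dip) = tan 32° / sin 55° = 0.7628
δ = arctan(0.7628) = 37.34°

37.3°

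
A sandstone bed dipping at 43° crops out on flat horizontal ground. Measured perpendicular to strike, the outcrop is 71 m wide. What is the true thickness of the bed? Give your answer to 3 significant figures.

48.4 m

True thickness t = w · sin(dip) = 71 × sin 43°
t = 71 × 0.6820 = 48.422 m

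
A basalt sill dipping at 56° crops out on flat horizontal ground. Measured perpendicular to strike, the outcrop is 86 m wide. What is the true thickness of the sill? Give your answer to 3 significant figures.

71.3 m

True thickness t = w · sin(dip) = 86 × sin 56°
t = 86 × 0.8290 = 71.297 m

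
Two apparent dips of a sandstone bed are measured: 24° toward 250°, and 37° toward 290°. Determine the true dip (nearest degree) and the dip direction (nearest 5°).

Each apparent-dip line lies in the plane. As unit vectors (x east, y north, z up), v₁ plunges 24°→250° and v₂ plunges 37°→290°.
Cross product v₁ × v₂ gives the pole to the plane: n ∝ (-0.299, 0.211, 0.469).
tan δ = √(n_x²+n_y²)/n_z = 0.366/0.469, so δ = 38.0°.
Dip direction = azimuth of (n_x, n_y) = atan2(-0.299, 0.211) = 305°.

true dip 38°, dip direction 305°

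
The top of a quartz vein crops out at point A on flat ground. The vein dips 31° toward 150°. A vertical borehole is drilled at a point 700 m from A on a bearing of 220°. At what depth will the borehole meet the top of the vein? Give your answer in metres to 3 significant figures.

144 m

The hole lies 70° from the dip direction, so the down-dip offset is 700 × cos 70° = 239.41 m.
Depth = down-dip offset × tan(dip) = 239.41 × tan 31° = 239.41 × 0.6009
Depth = 143.85 m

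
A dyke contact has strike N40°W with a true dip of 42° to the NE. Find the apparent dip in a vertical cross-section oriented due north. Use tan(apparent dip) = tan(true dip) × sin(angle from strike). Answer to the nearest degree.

30°

The strike is N40°W and the section trends due north; the acute angle between them is β = 40°.
tan α = tan 42° × sin 40° = 0.9004 × 0.6428 = 0.5788
apparent dip = arctan 0.5788 = 30.06°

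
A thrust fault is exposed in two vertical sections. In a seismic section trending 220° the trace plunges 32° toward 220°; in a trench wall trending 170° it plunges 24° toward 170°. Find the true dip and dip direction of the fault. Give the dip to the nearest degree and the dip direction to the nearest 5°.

true dip 32°, dip direction 215°

The two traces are lines in the plane: v₁ = (sin 220°·cos 32°, cos 220°·cos 32°, −sin 32°), v₂ = (sin 170°·cos 24°, cos 170°·cos 24°, −sin 24°).
The plane normal is n = v₁ × v₂ ∝ (-0.213, -0.306, 0.593).
True dip = arccos(n_z / |n|) = arccos(0.8471) = 32.1°.
Dip direction = atan2(-0.213, -0.306) = 215° (azimuth of n's horizontal projection).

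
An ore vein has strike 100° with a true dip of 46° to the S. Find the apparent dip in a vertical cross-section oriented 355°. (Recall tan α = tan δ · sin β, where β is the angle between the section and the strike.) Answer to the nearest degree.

45°

Angle between strike (100°) and section (355°): β = 75°.
tan α = tan 46° × sin 75° = 1.0355 × 0.9659 = 1.0002
α = arctan(1.0002) = 45.01°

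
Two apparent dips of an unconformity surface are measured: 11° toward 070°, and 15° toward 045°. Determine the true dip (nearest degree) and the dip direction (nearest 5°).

Represent each trace as a vector plunging at its apparent dip toward its trend (east-north-up frame): v₁ = (0.922, 0.336, -0.191), v₂ = (0.683, 0.683, -0.259).
n = v₁ × v₂ = (0.043, 0.108, 0.401) (taken with n_z > 0).
True dip = arccos(n_z / |n|) = arccos(0.9601) = 16.2°.
Dip direction = atan2(0.043, 0.108) = 22° (azimuth of n's horizontal projection).

true dip 16°, dip direction 020°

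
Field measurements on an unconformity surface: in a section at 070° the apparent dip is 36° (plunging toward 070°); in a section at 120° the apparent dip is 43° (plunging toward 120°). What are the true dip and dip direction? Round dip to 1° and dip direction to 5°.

true dip 43°, dip direction 110°

Each apparent-dip line lies in the plane. As unit vectors (x east, y north, z up), v₁ plunges 36°→070° and v₂ plunges 43°→120°.
n = v₁ × v₂ = (0.404, -0.146, 0.453) (taken with n_z > 0).
tan δ = √(n_x²+n_y²)/n_z = 0.429/0.453, so δ = 43.4°.
Dip direction = atan2(0.404, -0.146) = 110° (azimuth of n's horizontal projection).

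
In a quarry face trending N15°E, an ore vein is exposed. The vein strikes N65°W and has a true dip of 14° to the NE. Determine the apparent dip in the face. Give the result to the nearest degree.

14°

The section lies 80° from the strike.
tan α = tan 14° × sin 80° = 0.2493 × 0.9848 = 0.2455
apparent dip = arctan 0.2455 = 13.80°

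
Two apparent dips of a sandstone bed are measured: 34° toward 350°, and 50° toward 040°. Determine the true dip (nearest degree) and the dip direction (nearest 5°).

true dip 50°, dip direction 045°

Each apparent-dip line lies in the plane. As unit vectors (x east, y north, z up), v₁ plunges 34°→350° and v₂ plunges 50°→040°.
The plane normal is n = v₁ × v₂ ∝ (0.350, 0.341, 0.408).
Dip δ = arctan(|n_h|/n_z) = arctan(0.489/0.408) = 50.1°.
Dip direction = atan2(0.350, 0.341) = 46° (azimuth of n's horizontal projection).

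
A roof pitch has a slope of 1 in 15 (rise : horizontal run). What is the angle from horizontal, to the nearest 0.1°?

tan θ = 1/15 = 0.0667
θ = arctan(0.0667) = 3.81°

3.8°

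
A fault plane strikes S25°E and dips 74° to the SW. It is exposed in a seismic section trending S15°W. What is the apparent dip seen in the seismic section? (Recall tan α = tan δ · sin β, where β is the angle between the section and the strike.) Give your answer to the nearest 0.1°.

The section lies 40° from the strike.
tan(apparent dip) = tan 74° · sin 40° = 2.2417
α = arctan(2.2417) = 65.96°

66.0°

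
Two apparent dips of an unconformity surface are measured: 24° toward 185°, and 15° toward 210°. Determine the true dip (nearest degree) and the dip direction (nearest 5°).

true dip 29°, dip direction 150°

Represent each trace as a vector plunging at its apparent dip toward its trend (east-north-up frame): v₁ = (-0.080, -0.910, -0.407), v₂ = (-0.483, -0.837, -0.259).
The plane normal is n = v₁ × v₂ ∝ (0.105, -0.176, 0.373).
Dip δ = arctan(|n_h|/n_z) = arctan(0.205/0.373) = 28.8°.
The horizontal component of n points toward azimuth atan2(n_x, n_y) = 149°, the dip direction.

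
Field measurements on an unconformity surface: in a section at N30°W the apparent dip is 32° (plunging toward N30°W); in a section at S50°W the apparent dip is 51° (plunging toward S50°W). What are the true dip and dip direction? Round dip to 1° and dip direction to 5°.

Each apparent-dip line lies in the plane. As unit vectors (x east, y north, z up), v₁ plunges 32°→N30°W and v₂ plunges 51°→S50°W.
The plane normal is n = v₁ × v₂ ∝ (-0.785, -0.074, 0.526).
tan δ = √(n_x²+n_y²)/n_z = 0.789/0.526, so δ = 56.3°.
Dip direction = azimuth of (n_x, n_y) = atan2(-0.785, -0.074) = 265°.

true dip 56°, dip direction 265°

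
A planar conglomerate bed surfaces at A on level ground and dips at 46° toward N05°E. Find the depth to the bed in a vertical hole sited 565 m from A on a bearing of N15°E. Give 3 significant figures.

576 m

The hole lies 10° from the dip direction, so the down-dip offset is 565 × cos 10° = 556.42 m.
Depth = down-dip offset × tan(dip) = 556.42 × tan 46° = 556.42 × 1.0355
Depth = 576.19 m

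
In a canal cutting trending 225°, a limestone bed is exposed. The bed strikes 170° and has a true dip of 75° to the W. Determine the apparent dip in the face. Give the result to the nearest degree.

The section lies 55° from the strike.
tan(apparent dip) = tan 75° · sin 55° = 3.0571
apparent dip = arctan 3.0571 = 71.89°

72°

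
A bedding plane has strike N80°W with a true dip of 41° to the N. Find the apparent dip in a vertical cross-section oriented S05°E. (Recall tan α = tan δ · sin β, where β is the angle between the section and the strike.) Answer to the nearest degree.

The strike is N80°W and the section trends S05°E; the acute angle between them is β = 75°.
tan α = tan 41° × sin 75° = 0.8693 × 0.9659 = 0.8397
apparent dip = arctan 0.8397 = 40.02°

40°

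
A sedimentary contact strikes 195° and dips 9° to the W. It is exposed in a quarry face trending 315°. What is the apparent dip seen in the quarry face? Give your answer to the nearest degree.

8°

The strike is 195° and the section trends 315°; the acute angle between them is β = 60°.
tan(apparent dip) = tan 9° · sin 60° = 0.1372
α = arctan(0.1372) = 7.81°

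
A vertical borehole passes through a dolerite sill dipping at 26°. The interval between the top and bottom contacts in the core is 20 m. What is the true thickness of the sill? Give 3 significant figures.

18.0 m

True thickness t = h · cos(dip) = 20 × cos 26°
t = 20 × 0.8988 = 17.976 m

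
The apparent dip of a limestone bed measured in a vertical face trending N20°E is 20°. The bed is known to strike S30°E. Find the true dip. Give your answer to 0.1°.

25.4°

β = acute angle between strike S30°E and section N20°E = 50°.
tan(true dip) = tan 20° / sin 50° = 0.4751
true dip = arctan 0.4751 = 25.41°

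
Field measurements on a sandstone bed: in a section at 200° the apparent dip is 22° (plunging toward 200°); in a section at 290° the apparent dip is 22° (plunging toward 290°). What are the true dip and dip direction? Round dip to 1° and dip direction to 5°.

true dip 30°, dip direction 245°

The two traces are lines in the plane: v₁ = (sin 200°·cos 22°, cos 200°·cos 22°, −sin 22°), v₂ = (sin 290°·cos 22°, cos 290°·cos 22°, −sin 22°).
n = v₁ × v₂ = (-0.445, -0.208, 0.860) (taken with n_z > 0).
True dip = arccos(n_z / |n|) = arccos(0.8683) = 29.7°.
The horizontal component of n points toward azimuth atan2(n_x, n_y) = 245°, the dip direction.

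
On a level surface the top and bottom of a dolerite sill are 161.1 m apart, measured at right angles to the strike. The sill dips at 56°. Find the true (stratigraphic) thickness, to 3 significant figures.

True thickness t = w · sin(dip) = 161.1 × sin 56°
t = 161.1 × 0.8290 = 133.558 m

134 m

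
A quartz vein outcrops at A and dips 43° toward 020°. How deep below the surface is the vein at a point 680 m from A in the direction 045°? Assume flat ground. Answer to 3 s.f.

The hole lies 25° from the dip direction, so the down-dip offset is 680 × cos 25° = 616.29 m.
Depth = down-dip offset × tan(dip) = 616.29 × tan 43° = 616.29 × 0.9325
Depth = 574.70 m

575 m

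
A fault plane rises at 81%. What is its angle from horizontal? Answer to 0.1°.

tan θ = 81/100 = 0.8100
θ = arctan(0.8100) = 39.01°

39.0°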